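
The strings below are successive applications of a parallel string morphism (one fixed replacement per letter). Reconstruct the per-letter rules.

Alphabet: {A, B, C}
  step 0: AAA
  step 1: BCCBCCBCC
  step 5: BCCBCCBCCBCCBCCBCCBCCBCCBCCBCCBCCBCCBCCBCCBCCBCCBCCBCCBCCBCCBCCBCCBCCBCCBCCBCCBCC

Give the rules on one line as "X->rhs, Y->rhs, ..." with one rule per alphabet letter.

A->BCC, B->A, C->A

  step 0 ⇒ step 1: AAA ⇒ BCC·BCC·BCC
    A ↦ BCC
    B ↦ A  (constrained at step 1)
    C ↦ A  (constrained at step 1)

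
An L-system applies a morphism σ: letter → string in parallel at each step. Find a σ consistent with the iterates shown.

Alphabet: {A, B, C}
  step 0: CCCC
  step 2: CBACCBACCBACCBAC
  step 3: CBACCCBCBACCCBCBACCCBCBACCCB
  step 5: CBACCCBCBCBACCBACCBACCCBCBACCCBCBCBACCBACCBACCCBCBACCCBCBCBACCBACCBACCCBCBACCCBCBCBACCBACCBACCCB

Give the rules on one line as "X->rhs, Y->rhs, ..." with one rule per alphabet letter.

A->C, B->AC, C->CB

  step 2 ⇒ step 3: CBACCBACCBACCBAC ⇒ CB·AC·C·CB·CB·AC·C·CB·CB·AC·C·CB·CB·AC·C·CB
    A ↦ C
    B ↦ AC
    C ↦ CB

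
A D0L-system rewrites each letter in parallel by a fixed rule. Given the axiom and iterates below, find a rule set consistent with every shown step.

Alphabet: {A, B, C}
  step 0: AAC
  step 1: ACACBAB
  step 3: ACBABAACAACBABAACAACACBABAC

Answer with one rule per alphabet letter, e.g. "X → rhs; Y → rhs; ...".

A->AC, B->A, C->BAB

  step 0 ⇒ step 1: AAC ⇒ AC·AC·BAB
    A ↦ AC
    C ↦ BAB
    B ↦ A  (constrained at step 1)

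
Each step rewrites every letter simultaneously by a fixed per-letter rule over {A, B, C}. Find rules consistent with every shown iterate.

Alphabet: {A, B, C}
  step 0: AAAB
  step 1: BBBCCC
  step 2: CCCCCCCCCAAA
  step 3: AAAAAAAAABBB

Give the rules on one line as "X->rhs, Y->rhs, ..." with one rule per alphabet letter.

  step 2 ⇒ step 3: CCCCCCCCCAAA ⇒ A·A·A·A·A·A·A·A·A·B·B·B
    A ↦ B
    C ↦ A
  step 0 ⇒ step 1: AAAB ⇒ B·B·B·CCC
    B ↦ CCC

A->B, B->CCC, C->A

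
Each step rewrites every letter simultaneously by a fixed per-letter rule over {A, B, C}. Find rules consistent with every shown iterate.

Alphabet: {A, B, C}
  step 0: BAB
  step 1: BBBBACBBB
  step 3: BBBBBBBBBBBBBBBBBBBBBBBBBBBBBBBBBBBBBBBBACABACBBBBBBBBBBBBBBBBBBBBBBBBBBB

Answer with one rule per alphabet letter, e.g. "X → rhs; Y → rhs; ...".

  step 0 ⇒ step 1: BAB ⇒ BBB·BAC·BBB
    A ↦ BAC
    B ↦ BBB
    C ↦ A  (constrained at step 1)

A->BAC, B->BBB, C->A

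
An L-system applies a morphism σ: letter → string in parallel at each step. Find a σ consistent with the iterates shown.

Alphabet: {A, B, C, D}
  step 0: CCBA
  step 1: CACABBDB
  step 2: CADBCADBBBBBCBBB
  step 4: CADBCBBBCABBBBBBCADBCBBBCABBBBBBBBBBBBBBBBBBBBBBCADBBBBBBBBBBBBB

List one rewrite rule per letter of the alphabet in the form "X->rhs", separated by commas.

A->DB, B->BB, C->CA, D->CB

  step 1 ⇒ step 2: CACABBDB ⇒ CA·DB·CA·DB·BB·BB·CB·BB
    A ↦ DB
    B ↦ BB
    C ↦ CA
    D ↦ CB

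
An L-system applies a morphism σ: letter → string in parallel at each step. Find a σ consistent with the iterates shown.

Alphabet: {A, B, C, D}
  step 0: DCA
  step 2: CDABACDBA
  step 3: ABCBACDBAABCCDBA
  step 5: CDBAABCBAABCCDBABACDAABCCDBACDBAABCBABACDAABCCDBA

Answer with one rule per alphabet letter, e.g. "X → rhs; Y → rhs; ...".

A->BA, B->CD, C->A, D->BC

  step 2 ⇒ step 3: CDABACDBA ⇒ A·BC·BA·CD·BA·A·BC·CD·BA
    A ↦ BA
    B ↦ CD
    C ↦ A
    D ↦ BC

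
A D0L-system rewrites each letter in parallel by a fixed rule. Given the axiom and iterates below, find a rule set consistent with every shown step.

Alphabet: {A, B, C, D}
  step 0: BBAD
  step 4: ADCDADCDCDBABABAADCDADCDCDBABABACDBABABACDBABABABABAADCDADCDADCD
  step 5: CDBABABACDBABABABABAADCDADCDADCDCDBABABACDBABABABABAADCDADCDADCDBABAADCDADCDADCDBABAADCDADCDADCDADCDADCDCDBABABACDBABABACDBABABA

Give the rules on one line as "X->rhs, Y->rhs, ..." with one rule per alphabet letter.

A->CD, B->AD, C->BA, D->BA

  step 4 ⇒ step 5: ADCDADCDCDBABABAADCDADCDCDBABABACDBABABACDBABABABABAADCDADCDADCD ⇒ CD·BA·BA·BA·CD·BA·BA·BA·BA·BA·AD·CD·AD·CD·AD·CD·CD·BA·BA·BA·CD·BA·BA·BA·BA·BA·AD·CD·AD·CD·AD·CD·BA·BA·AD·CD·AD·CD·AD·CD·BA·BA·AD·CD·AD·CD·AD·CD·AD·CD·AD·CD·CD·BA·BA·BA·CD·BA·BA·BA·CD·BA·BA·BA
    A ↦ CD
    B ↦ AD
    C ↦ BA
    D ↦ BA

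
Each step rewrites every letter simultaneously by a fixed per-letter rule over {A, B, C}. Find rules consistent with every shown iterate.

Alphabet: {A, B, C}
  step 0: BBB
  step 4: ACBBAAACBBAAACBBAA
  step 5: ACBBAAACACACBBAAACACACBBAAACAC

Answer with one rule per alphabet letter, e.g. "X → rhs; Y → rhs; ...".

  step 4 ⇒ step 5: ACBBAAACBBAAACBBAA ⇒ AC·BB·A·A·AC·AC·AC·BB·A·A·AC·AC·AC·BB·A·A·AC·AC
    A ↦ AC
    B ↦ A
    C ↦ BB

A->AC, B->A, C->BB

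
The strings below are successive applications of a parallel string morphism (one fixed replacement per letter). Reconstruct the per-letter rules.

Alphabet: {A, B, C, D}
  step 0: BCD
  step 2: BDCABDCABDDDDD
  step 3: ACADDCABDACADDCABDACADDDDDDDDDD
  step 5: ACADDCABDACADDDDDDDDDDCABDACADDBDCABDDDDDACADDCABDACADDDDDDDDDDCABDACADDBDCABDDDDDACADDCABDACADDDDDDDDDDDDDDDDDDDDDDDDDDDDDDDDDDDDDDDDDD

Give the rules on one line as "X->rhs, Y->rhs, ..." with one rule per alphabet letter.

A->BD, B->ACA, C->CA, D->DD

  step 2 ⇒ step 3: BDCABDCABDDDDD ⇒ ACA·DD·CA·BD·ACA·DD·CA·BD·ACA·DD·DD·DD·DD·DD
    A ↦ BD
    B ↦ ACA
    C ↦ CA
    D ↦ DD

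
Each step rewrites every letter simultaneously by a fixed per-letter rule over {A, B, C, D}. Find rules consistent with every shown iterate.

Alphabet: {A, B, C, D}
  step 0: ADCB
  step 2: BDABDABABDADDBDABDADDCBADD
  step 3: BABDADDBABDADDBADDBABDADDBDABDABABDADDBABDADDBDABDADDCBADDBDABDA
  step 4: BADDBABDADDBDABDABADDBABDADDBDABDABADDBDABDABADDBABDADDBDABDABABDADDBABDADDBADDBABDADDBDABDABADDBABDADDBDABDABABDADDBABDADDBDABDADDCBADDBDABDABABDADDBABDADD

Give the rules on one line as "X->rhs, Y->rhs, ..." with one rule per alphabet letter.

A->DD, B->BA, C->DDC, D->BDA

  step 3 ⇒ step 4: BABDADDBABDADDBADDBABDADDBDABDABABDADDBABDADDBDABDADDCBADDBDABDA ⇒ BA·DD·BA·BDA·DD·BDA·BDA·BA·DD·BA·BDA·DD·BDA·BDA·BA·DD·BDA·BDA·BA·DD·BA·BDA·DD·BDA·BDA·BA·BDA·DD·BA·BDA·DD·BA·DD·BA·BDA·DD·BDA·BDA·BA·DD·BA·BDA·DD·BDA·BDA·BA·BDA·DD·BA·BDA·DD·BDA·BDA·DDC·BA·DD·BDA·BDA·BA·BDA·DD·BA·BDA·DD
    A ↦ DD
    B ↦ BA
    C ↦ DDC
    D ↦ BDA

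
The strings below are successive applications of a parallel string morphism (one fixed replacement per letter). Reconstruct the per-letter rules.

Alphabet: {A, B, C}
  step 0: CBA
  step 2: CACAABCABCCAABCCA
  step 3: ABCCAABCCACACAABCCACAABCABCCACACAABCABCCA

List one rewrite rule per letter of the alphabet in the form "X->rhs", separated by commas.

A->CA, B->CA, C->ABC

  step 2 ⇒ step 3: CACAABCABCCAABCCA ⇒ ABC·CA·ABC·CA·CA·CA·ABC·CA·CA·ABC·ABC·CA·CA·CA·ABC·ABC·CA
    A ↦ CA
    B ↦ CA
    C ↦ ABC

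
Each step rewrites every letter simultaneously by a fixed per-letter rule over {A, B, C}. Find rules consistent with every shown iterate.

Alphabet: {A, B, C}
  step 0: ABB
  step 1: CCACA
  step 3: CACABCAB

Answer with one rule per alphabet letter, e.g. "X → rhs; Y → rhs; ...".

  step 0 ⇒ step 1: ABB ⇒ C·CA·CA
    A ↦ C
    B ↦ CA
    C ↦ B  (constrained at step 1)

A->C, B->CA, C->B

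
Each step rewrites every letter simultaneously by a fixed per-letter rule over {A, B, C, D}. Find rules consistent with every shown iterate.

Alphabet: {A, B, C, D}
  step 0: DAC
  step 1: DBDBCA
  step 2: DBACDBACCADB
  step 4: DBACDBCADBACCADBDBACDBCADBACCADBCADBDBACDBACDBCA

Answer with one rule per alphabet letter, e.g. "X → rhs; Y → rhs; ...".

  step 1 ⇒ step 2: DBDBCA ⇒ DB·AC·DB·AC·CA·DB
    A ↦ DB
    B ↦ AC
    C ↦ CA
    D ↦ DB

A->DB, B->AC, C->CA, D->DB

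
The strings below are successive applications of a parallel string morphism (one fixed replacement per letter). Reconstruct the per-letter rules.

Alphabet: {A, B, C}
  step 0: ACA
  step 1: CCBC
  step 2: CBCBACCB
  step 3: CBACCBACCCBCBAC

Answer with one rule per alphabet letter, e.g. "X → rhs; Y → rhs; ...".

  step 2 ⇒ step 3: CBCBACCB ⇒ CB·AC·CB·AC·C·CB·CB·AC
    A ↦ C
    B ↦ AC
    C ↦ CB

A->C, B->AC, C->CB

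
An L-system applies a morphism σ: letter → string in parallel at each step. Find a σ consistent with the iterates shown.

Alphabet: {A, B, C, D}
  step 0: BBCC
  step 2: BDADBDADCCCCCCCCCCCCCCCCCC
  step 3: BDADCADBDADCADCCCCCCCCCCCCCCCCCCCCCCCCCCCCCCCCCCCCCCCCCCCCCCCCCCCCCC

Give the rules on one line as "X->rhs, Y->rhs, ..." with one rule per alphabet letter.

A->C, B->BD, C->CCC, D->AD

  step 2 ⇒ step 3: BDADBDADCCCCCCCCCCCCCCCCCC ⇒ BD·AD·C·AD·BD·AD·C·AD·CCC·CCC·CCC·CCC·CCC·CCC·CCC·CCC·CCC·CCC·CCC·CCC·CCC·CCC·CCC·CCC·CCC·CCC
    A ↦ C
    B ↦ BD
    C ↦ CCC
    D ↦ AD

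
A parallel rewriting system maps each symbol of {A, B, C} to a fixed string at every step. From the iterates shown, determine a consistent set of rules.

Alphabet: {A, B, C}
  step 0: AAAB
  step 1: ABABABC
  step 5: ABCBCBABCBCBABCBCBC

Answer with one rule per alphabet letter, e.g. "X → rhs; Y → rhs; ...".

  step 0 ⇒ step 1: AAAB ⇒ AB·AB·AB·C
    A ↦ AB
    B ↦ C
    C ↦ B  (constrained at step 1)

A->AB, B->C, C->B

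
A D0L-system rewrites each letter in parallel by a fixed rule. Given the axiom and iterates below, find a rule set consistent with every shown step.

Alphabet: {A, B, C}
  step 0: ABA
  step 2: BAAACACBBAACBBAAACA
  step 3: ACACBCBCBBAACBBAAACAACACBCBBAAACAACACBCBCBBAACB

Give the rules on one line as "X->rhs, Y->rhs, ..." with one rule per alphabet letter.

  step 2 ⇒ step 3: BAAACACBBAACBBAAACA ⇒ ACA·CB·CB·CB·BAA·CB·BAA·ACA·ACA·CB·CB·BAA·ACA·ACA·CB·CB·CB·BAA·CB
    A ↦ CB
    B ↦ ACA
    C ↦ BAA

A->CB, B->ACA, C->BAA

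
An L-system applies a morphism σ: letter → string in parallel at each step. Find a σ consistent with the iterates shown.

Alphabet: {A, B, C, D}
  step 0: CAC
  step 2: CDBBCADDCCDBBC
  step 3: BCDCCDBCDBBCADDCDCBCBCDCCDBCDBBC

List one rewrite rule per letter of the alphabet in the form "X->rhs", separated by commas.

  step 2 ⇒ step 3: CDBBCADDCCDBBC ⇒ BC·DC·CDB·CDB·BC·AD·DC·DC·BC·BC·DC·CDB·CDB·BC
    A ↦ AD
    B ↦ CDB
    C ↦ BC
    D ↦ DC

A->AD, B->CDB, C->BC, D->DC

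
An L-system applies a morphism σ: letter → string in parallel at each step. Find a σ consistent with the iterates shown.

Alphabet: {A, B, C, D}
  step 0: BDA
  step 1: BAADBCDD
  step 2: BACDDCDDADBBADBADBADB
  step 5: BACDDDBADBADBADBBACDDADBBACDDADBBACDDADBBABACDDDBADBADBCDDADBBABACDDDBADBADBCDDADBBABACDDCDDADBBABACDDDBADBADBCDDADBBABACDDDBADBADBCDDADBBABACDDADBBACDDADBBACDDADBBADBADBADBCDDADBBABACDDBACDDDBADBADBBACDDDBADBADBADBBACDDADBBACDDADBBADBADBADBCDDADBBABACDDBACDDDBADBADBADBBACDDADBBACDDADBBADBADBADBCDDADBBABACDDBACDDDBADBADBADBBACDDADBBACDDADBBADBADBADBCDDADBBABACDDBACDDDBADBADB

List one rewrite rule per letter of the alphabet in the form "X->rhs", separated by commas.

  step 1 ⇒ step 2: BAADBCDD ⇒ BA·CDD·CDD·ADB·BA·DB·ADB·ADB
    A ↦ CDD
    B ↦ BA
    C ↦ DB
    D ↦ ADB

A->CDD, B->BA, C->DB, D->ADB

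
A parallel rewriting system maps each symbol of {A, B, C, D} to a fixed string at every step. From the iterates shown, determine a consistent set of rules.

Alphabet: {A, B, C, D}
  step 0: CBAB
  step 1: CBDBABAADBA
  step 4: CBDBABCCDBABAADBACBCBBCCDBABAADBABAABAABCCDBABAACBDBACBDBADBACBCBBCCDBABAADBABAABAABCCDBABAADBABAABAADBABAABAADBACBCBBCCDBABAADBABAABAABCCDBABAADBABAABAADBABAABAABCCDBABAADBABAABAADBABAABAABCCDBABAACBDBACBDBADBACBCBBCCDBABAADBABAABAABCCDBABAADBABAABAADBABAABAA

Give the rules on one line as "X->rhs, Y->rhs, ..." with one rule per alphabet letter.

A->BAA, B->DBA, C->CB, D->BCC

  step 0 ⇒ step 1: CBAB ⇒ CB·DBA·BAA·DBA
    A ↦ BAA
    B ↦ DBA
    C ↦ CB
    D ↦ BCC  (constrained at step 1)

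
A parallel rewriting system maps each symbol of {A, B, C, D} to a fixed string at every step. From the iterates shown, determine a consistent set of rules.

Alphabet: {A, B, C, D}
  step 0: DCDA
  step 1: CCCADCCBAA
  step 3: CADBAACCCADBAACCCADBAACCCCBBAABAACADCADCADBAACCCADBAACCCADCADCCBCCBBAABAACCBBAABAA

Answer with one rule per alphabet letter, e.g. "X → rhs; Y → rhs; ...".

A->BAA, B->CCB, C->CAD, D->CC

  step 0 ⇒ step 1: DCDA ⇒ CC·CAD·CC·BAA
    A ↦ BAA
    C ↦ CAD
    D ↦ CC
    B ↦ CCB  (constrained at step 1)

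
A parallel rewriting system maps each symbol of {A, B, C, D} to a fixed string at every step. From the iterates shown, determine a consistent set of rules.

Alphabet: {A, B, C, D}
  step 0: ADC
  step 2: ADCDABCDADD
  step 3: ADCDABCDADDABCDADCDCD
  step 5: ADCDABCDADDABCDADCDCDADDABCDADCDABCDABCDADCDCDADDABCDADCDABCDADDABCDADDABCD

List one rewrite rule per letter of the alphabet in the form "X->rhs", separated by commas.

A->AD, B->D, C->AB, D->CD

  step 2 ⇒ step 3: ADCDABCDADD ⇒ AD·CD·AB·CD·AD·D·AB·CD·AD·CD·CD
    A ↦ AD
    B ↦ D
    C ↦ AB
    D ↦ CD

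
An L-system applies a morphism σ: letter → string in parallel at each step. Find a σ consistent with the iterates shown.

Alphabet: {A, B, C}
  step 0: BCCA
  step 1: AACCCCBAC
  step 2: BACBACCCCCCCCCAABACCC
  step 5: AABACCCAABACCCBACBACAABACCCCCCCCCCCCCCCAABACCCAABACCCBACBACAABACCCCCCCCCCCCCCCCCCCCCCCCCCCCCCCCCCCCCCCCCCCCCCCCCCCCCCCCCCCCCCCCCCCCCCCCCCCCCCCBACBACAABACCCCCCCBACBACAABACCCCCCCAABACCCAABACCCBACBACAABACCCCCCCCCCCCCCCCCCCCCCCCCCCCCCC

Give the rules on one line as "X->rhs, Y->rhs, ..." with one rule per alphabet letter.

  step 1 ⇒ step 2: AACCCCBAC ⇒ BAC·BAC·CC·CC·CC·CC·AA·BAC·CC
    A ↦ BAC
    B ↦ AA
    C ↦ CC

A->BAC, B->AA, C->CC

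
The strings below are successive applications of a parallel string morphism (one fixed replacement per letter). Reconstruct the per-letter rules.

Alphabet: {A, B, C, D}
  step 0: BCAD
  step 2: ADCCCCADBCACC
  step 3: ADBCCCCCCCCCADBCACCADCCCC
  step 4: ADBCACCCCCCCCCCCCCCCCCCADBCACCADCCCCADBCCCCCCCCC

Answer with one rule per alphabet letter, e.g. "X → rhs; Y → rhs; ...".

  step 3 ⇒ step 4: ADBCCCCCCCCCADBCACCADCCCC ⇒ AD·BC·A·CC·CC·CC·CC·CC·CC·CC·CC·CC·AD·BC·A·CC·AD·CC·CC·AD·BC·CC·CC·CC·CC
    A ↦ AD
    B ↦ A
    C ↦ CC
    D ↦ BC

A->AD, B->A, C->CC, D->BC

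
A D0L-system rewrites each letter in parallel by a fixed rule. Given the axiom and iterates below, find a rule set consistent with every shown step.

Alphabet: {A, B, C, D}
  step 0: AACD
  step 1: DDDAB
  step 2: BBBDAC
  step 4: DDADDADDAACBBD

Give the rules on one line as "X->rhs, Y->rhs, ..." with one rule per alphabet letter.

A->D, B->AC, C->DA, D->B

  step 1 ⇒ step 2: DDDAB ⇒ B·B·B·D·AC
    A ↦ D
    B ↦ AC
    D ↦ B
  step 0 ⇒ step 1: AACD ⇒ D·D·DA·B
    C ↦ DA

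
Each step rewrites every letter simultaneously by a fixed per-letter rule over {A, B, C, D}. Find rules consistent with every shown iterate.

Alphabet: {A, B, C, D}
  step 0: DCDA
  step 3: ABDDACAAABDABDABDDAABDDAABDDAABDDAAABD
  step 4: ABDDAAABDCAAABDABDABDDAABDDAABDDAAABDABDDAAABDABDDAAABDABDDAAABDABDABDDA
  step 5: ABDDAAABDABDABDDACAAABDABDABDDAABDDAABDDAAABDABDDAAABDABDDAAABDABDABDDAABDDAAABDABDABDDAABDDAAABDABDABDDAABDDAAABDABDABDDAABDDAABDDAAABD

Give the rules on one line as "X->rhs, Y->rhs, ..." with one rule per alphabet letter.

A->ABD, B->D, C->CAA, D->A

  step 4 ⇒ step 5: ABDDAAABDCAAABDABDABDDAABDDAABDDAAABDABDDAAABDABDDAAABDABDDAAABDABDABDDA ⇒ ABD·D·A·A·ABD·ABD·ABD·D·A·CAA·ABD·ABD·ABD·D·A·ABD·D·A·ABD·D·A·A·ABD·ABD·D·A·A·ABD·ABD·D·A·A·ABD·ABD·ABD·D·A·ABD·D·A·A·ABD·ABD·ABD·D·A·ABD·D·A·A·ABD·ABD·ABD·D·A·ABD·D·A·A·ABD·ABD·ABD·D·A·ABD·D·A·ABD·D·A·A·ABD
    A ↦ ABD
    B ↦ D
    C ↦ CAA
    D ↦ A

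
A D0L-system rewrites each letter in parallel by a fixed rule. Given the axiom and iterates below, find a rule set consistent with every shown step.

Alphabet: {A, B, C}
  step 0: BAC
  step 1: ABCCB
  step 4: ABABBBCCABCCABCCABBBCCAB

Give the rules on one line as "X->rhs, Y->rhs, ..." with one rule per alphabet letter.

A->CC, B->AB, C->B

  step 0 ⇒ step 1: BAC ⇒ AB·CC·B
    A ↦ CC
    B ↦ AB
    C ↦ B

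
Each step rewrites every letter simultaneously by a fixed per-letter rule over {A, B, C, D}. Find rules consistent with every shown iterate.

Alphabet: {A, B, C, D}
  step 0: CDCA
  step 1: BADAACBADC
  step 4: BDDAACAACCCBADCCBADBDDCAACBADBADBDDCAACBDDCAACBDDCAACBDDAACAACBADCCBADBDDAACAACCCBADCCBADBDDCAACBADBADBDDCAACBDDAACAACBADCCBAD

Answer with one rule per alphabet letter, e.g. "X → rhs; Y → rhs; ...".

A->C, B->BDD, C->BAD, D->AAC

  step 0 ⇒ step 1: CDCA ⇒ BAD·AAC·BAD·C
    A ↦ C
    C ↦ BAD
    D ↦ AAC
    B ↦ BDD  (constrained at step 1)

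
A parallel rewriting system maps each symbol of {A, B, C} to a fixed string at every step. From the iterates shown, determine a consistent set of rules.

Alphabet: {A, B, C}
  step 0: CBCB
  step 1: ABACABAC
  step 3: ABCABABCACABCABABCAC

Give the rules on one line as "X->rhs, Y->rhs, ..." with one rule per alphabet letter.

A->C, B->AC, C->AB

  step 0 ⇒ step 1: CBCB ⇒ AB·AC·AB·AC
    B ↦ AC
    C ↦ AB
    A ↦ C  (constrained at step 1)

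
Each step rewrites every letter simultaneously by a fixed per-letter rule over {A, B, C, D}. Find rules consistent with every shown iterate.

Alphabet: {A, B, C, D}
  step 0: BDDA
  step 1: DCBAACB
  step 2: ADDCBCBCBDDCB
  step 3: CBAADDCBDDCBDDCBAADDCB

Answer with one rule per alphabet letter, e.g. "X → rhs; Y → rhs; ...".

A->CB, B->DCB, C->D, D->A

  step 2 ⇒ step 3: ADDCBCBCBDDCB ⇒ CB·A·A·D·DCB·D·DCB·D·DCB·A·A·D·DCB
    A ↦ CB
    B ↦ DCB
    C ↦ D
    D ↦ A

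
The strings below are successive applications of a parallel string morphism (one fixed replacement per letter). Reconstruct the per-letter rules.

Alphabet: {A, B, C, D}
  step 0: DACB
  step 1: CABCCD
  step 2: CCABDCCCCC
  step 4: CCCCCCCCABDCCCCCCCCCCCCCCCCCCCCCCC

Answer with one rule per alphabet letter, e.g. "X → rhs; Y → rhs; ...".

  step 1 ⇒ step 2: CABCCD ⇒ CC·AB·D·CC·CC·C
    A ↦ AB
    B ↦ D
    C ↦ CC
    D ↦ C

A->AB, B->D, C->CC, D->C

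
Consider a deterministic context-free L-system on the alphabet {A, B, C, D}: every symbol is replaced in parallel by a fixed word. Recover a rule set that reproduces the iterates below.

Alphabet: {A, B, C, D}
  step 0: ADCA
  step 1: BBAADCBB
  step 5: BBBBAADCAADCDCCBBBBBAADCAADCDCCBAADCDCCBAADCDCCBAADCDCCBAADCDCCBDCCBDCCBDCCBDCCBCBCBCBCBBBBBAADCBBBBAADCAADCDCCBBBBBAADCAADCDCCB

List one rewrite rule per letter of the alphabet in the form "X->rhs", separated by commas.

  step 0 ⇒ step 1: ADCA ⇒ BB·AA·DC·BB
    A ↦ BB
    C ↦ DC
    D ↦ AA
    B ↦ CB  (constrained at step 1)

A->BB, B->CB, C->DC, D->AA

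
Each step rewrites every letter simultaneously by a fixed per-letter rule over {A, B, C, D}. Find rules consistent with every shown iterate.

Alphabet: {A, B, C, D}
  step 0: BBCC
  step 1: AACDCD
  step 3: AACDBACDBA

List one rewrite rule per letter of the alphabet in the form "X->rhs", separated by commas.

A->B, B->A, C->CD, D->B

  step 0 ⇒ step 1: BBCC ⇒ A·A·CD·CD
    B ↦ A
    C ↦ CD
    A ↦ B  (constrained at step 1)
    D ↦ B  (constrained at step 1)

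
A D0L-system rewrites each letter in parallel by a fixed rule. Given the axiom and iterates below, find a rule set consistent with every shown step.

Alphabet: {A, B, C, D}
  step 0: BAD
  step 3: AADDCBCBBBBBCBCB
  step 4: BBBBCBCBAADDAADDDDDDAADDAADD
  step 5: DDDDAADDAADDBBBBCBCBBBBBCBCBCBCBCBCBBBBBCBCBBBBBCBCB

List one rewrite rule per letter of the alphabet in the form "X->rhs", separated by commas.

A->BB, B->D, C->AAD, D->CB

  step 4 ⇒ step 5: BBBBCBCBAADDAADDDDDDAADDAADD ⇒ D·D·D·D·AAD·D·AAD·D·BB·BB·CB·CB·BB·BB·CB·CB·CB·CB·CB·CB·BB·BB·CB·CB·BB·BB·CB·CB
    A ↦ BB
    B ↦ D
    C ↦ AAD
    D ↦ CB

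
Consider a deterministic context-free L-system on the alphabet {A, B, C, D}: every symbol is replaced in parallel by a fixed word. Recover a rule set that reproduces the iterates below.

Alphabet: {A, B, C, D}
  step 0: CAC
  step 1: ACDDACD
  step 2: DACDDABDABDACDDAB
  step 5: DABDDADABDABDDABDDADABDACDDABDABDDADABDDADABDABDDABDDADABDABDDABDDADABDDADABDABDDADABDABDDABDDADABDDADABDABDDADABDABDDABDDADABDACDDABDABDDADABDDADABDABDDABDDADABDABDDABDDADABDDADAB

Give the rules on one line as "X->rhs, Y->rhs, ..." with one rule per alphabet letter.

A->D, B->DA, C->ACD, D->DAB

  step 1 ⇒ step 2: ACDDACD ⇒ D·ACD·DAB·DAB·D·ACD·DAB
    A ↦ D
    C ↦ ACD
    D ↦ DAB
    B ↦ DA  (constrained at step 2)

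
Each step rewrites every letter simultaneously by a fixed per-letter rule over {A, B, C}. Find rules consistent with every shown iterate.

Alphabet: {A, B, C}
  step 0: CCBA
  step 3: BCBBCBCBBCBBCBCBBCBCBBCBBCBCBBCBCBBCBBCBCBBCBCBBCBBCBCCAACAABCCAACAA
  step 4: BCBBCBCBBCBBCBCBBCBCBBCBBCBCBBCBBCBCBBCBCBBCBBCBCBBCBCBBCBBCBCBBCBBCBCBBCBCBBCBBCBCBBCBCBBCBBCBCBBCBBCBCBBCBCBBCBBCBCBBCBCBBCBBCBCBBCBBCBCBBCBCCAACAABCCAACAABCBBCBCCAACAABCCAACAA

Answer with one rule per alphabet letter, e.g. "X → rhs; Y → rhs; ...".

A->CAA, B->BCB, C->BC

  step 3 ⇒ step 4: BCBBCBCBBCBBCBCBBCBCBBCBBCBCBBCBCBBCBBCBCBBCBCBBCBBCBCCAACAABCCAACAA ⇒ BCB·BC·BCB·BCB·BC·BCB·BC·BCB·BCB·BC·BCB·BCB·BC·BCB·BC·BCB·BCB·BC·BCB·BC·BCB·BCB·BC·BCB·BCB·BC·BCB·BC·BCB·BCB·BC·BCB·BC·BCB·BCB·BC·BCB·BCB·BC·BCB·BC·BCB·BCB·BC·BCB·BC·BCB·BCB·BC·BCB·BCB·BC·BCB·BC·BC·CAA·CAA·BC·CAA·CAA·BCB·BC·BC·CAA·CAA·BC·CAA·CAA
    A ↦ CAA
    B ↦ BCB
    C ↦ BC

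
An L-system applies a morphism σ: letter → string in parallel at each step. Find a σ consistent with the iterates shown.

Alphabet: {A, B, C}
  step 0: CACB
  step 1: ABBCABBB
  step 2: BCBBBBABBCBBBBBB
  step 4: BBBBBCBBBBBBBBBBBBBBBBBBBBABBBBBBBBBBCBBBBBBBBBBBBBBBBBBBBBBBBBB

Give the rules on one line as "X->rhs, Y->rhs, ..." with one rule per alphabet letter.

  step 1 ⇒ step 2: ABBCABBB ⇒ BC·BB·BB·AB·BC·BB·BB·BB
    A ↦ BC
    B ↦ BB
    C ↦ AB

A->BC, B->BB, C->AB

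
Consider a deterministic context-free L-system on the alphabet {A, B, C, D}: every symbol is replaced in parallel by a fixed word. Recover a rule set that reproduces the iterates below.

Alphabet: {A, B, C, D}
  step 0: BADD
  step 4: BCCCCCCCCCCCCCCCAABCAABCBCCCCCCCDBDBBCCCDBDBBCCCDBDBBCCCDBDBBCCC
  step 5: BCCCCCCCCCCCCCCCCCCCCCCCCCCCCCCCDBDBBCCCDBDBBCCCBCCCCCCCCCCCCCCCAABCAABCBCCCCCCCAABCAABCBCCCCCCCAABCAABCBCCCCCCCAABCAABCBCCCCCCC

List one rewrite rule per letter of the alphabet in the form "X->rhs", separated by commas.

A->DB, B->BC, C->CC, D->AA

  step 4 ⇒ step 5: BCCCCCCCCCCCCCCCAABCAABCBCCCCCCCDBDBBCCCDBDBBCCCDBDBBCCCDBDBBCCC ⇒ BC·CC·CC·CC·CC·CC·CC·CC·CC·CC·CC·CC·CC·CC·CC·CC·DB·DB·BC·CC·DB·DB·BC·CC·BC·CC·CC·CC·CC·CC·CC·CC·AA·BC·AA·BC·BC·CC·CC·CC·AA·BC·AA·BC·BC·CC·CC·CC·AA·BC·AA·BC·BC·CC·CC·CC·AA·BC·AA·BC·BC·CC·CC·CC
    A ↦ DB
    B ↦ BC
    C ↦ CC
    D ↦ AA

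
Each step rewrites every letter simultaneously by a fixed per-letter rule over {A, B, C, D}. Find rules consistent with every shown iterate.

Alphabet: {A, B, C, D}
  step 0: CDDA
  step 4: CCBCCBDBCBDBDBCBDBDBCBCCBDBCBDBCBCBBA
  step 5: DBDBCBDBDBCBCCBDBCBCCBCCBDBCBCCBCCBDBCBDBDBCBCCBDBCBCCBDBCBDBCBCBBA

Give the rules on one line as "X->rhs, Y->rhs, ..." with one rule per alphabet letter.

A->BA, B->CB, C->DB, D->C

  step 4 ⇒ step 5: CCBCCBDBCBDBDBCBDBDBCBCCBDBCBDBCBCBBA ⇒ DB·DB·CB·DB·DB·CB·C·CB·DB·CB·C·CB·C·CB·DB·CB·C·CB·C·CB·DB·CB·DB·DB·CB·C·CB·DB·CB·C·CB·DB·CB·DB·CB·CB·BA
    A ↦ BA
    B ↦ CB
    C ↦ DB
    D ↦ C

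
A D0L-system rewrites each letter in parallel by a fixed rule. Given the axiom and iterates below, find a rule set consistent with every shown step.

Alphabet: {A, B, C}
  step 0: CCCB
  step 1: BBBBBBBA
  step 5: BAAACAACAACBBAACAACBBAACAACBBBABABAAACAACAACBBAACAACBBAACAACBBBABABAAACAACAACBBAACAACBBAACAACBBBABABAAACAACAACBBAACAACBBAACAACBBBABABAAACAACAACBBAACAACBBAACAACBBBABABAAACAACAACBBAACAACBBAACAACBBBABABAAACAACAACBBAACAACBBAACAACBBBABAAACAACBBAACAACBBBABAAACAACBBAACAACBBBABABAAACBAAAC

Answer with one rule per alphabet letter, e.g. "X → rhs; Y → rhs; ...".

  step 0 ⇒ step 1: CCCB ⇒ BB·BB·BB·BA
    B ↦ BA
    C ↦ BB
    A ↦ AAC  (constrained at step 1)

A->AAC, B->BA, C->BB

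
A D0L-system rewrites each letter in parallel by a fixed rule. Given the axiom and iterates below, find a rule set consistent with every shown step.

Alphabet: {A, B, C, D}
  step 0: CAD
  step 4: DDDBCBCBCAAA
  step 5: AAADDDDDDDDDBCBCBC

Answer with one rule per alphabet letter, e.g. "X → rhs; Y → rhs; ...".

A->BC, B->DD, C->D, D->A

  step 4 ⇒ step 5: DDDBCBCBCAAA ⇒ A·A·A·DD·D·DD·D·DD·D·BC·BC·BC
    A ↦ BC
    B ↦ DD
    C ↦ D
    D ↦ A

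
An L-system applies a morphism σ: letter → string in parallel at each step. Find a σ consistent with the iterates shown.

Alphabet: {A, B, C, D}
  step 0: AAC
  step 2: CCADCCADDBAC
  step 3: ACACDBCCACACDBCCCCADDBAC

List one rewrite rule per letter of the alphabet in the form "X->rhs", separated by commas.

  step 2 ⇒ step 3: CCADCCADDBAC ⇒ AC·AC·DB·CC·AC·AC·DB·CC·CC·AD·DB·AC
    A ↦ DB
    B ↦ AD
    C ↦ AC
    D ↦ CC

A->DB, B->AD, C->AC, D->CC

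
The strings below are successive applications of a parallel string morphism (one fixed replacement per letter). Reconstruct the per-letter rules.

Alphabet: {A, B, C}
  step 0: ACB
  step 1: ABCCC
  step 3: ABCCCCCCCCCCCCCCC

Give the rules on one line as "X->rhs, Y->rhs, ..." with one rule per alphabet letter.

A->AB, B->C, C->CC

  step 0 ⇒ step 1: ACB ⇒ AB·CC·C
    A ↦ AB
    B ↦ C
    C ↦ CC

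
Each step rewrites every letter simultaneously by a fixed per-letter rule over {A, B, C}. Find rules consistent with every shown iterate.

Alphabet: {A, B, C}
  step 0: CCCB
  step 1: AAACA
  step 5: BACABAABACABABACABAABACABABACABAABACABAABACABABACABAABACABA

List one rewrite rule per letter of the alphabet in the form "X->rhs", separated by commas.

A->BA, B->CA, C->A

  step 0 ⇒ step 1: CCCB ⇒ A·A·A·CA
    B ↦ CA
    C ↦ A
    A ↦ BA  (constrained at step 1)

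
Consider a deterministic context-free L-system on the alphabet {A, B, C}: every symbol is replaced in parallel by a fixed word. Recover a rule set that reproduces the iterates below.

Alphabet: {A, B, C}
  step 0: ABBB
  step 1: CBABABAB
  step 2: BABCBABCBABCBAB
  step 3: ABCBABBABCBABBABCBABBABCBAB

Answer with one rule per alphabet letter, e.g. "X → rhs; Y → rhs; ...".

A->CB, B->AB, C->B

  step 2 ⇒ step 3: BABCBABCBABCBAB ⇒ AB·CB·AB·B·AB·CB·AB·B·AB·CB·AB·B·AB·CB·AB
    A ↦ CB
    B ↦ AB
    C ↦ B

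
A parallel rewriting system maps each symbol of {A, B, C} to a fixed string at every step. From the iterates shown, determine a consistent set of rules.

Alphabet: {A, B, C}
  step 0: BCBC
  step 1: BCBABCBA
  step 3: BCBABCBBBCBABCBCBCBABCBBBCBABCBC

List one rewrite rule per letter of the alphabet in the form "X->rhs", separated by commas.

  step 0 ⇒ step 1: BCBC ⇒ BC·BA·BC·BA
    B ↦ BC
    C ↦ BA
    A ↦ BB  (constrained at step 1)

A->BB, B->BC, C->BA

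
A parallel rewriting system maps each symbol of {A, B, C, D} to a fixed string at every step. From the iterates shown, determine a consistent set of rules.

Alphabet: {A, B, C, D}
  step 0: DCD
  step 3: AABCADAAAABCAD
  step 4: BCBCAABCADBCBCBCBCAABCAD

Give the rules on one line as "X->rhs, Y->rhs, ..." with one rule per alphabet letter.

A->BC, B->A, C->A, D->AD

  step 3 ⇒ step 4: AABCADAAAABCAD ⇒ BC·BC·A·A·BC·AD·BC·BC·BC·BC·A·A·BC·AD
    A ↦ BC
    B ↦ A
    C ↦ A
    D ↦ AD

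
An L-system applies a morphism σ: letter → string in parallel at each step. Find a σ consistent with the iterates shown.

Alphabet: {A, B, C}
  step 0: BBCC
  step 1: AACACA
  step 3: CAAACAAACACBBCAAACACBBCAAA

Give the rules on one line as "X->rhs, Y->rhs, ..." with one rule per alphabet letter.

  step 0 ⇒ step 1: BBCC ⇒ A·A·CA·CA
    B ↦ A
    C ↦ CA
    A ↦ CBB  (constrained at step 1)

A->CBB, B->A, C->CA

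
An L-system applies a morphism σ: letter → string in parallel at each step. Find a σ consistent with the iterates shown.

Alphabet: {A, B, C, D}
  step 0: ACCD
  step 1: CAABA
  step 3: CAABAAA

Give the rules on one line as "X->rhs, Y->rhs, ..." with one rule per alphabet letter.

  step 0 ⇒ step 1: ACCD ⇒ C·A·A·BA
    A ↦ C
    C ↦ A
    D ↦ BA
    B ↦ DC  (constrained at step 1)

A->C, B->DC, C->A, D->BA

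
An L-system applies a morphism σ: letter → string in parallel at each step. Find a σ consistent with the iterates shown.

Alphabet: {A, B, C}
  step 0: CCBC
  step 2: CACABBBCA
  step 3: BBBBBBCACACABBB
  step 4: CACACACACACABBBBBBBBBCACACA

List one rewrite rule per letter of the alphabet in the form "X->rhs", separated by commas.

  step 3 ⇒ step 4: BBBBBBCACACABBB ⇒ CA·CA·CA·CA·CA·CA·B·BB·B·BB·B·BB·CA·CA·CA
    A ↦ BB
    B ↦ CA
    C ↦ B

A->BB, B->CA, C->B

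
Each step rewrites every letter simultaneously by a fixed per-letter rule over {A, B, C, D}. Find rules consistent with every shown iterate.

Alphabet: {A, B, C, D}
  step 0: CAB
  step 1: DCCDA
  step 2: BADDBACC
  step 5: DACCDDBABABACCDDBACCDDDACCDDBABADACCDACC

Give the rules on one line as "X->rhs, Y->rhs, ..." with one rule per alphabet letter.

  step 1 ⇒ step 2: DCCDA ⇒ BA·D·D·BA·CC
    A ↦ CC
    C ↦ D
    D ↦ BA
  step 0 ⇒ step 1: CAB ⇒ D·CC·DA
    B ↦ DA

A->CC, B->DA, C->D, D->BA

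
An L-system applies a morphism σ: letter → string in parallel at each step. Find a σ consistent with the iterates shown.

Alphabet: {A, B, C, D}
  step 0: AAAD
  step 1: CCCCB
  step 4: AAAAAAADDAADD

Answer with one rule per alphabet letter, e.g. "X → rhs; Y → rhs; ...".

  step 0 ⇒ step 1: AAAD ⇒ C·C·C·CB
    A ↦ C
    D ↦ CB
    B ↦ ADD  (constrained at step 1)
    C ↦ A  (constrained at step 1)

A->C, B->ADD, C->A, D->CB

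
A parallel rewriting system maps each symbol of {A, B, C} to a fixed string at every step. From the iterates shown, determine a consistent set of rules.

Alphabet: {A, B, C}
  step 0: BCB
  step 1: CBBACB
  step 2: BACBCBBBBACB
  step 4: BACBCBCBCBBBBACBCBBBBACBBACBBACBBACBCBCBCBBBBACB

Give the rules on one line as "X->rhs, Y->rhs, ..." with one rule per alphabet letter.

  step 1 ⇒ step 2: CBBACB ⇒ BA·CB·CB·BB·BA·CB
    A ↦ BB
    B ↦ CB
    C ↦ BA

A->BB, B->CB, C->BA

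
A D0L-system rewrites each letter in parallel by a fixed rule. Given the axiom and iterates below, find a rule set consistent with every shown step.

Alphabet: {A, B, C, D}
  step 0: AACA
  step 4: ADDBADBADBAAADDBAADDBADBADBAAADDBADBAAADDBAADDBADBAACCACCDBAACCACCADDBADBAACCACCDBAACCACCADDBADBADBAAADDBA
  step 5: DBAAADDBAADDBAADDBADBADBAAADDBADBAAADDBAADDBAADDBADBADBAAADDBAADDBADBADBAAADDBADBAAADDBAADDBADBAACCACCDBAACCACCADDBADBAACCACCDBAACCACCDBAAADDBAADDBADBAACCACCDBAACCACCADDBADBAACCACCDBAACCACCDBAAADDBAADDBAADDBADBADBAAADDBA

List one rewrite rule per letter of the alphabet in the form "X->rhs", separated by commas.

A->DBA, B->D, C->ACC, D->A

  step 4 ⇒ step 5: ADDBADBADBAAADDBAADDBADBADBAAADDBADBAAADDBAADDBADBAACCACCDBAACCACCADDBADBAACCACCDBAACCACCADDBADBADBAAADDBA ⇒ DBA·A·A·D·DBA·A·D·DBA·A·D·DBA·DBA·DBA·A·A·D·DBA·DBA·A·A·D·DBA·A·D·DBA·A·D·DBA·DBA·DBA·A·A·D·DBA·A·D·DBA·DBA·DBA·A·A·D·DBA·DBA·A·A·D·DBA·A·D·DBA·DBA·ACC·ACC·DBA·ACC·ACC·A·D·DBA·DBA·ACC·ACC·DBA·ACC·ACC·DBA·A·A·D·DBA·A·D·DBA·DBA·ACC·ACC·DBA·ACC·ACC·A·D·DBA·DBA·ACC·ACC·DBA·ACC·ACC·DBA·A·A·D·DBA·A·D·DBA·A·D·DBA·DBA·DBA·A·A·D·DBA
    A ↦ DBA
    B ↦ D
    C ↦ ACC
    D ↦ A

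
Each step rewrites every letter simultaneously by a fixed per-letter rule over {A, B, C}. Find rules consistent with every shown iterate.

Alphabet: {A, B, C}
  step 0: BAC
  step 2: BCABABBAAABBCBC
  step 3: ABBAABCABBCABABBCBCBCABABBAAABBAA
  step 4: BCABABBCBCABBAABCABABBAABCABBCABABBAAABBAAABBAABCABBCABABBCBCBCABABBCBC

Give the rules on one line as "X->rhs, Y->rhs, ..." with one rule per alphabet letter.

A->BC, B->AB, C->BAA

  step 3 ⇒ step 4: ABBAABCABBCABABBCBCBCABABBAAABBAA ⇒ BC·AB·AB·BC·BC·AB·BAA·BC·AB·AB·BAA·BC·AB·BC·AB·AB·BAA·AB·BAA·AB·BAA·BC·AB·BC·AB·AB·BC·BC·BC·AB·AB·BC·BC
    A ↦ BC
    B ↦ AB
    C ↦ BAA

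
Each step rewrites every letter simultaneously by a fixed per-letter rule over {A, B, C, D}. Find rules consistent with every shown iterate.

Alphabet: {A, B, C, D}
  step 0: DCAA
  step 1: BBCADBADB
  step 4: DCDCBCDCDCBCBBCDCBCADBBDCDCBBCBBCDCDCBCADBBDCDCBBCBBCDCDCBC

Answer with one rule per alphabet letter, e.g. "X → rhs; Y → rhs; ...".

  step 0 ⇒ step 1: DCAA ⇒ B·BC·ADB·ADB
    A ↦ ADB
    C ↦ BC
    D ↦ B
    B ↦ DC  (constrained at step 1)

A->ADB, B->DC, C->BC, D->B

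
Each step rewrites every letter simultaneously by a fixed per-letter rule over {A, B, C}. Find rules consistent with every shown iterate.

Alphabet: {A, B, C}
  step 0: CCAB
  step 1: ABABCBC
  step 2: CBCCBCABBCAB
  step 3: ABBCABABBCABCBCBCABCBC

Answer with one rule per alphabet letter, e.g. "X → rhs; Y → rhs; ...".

A->C, B->BC, C->AB

  step 2 ⇒ step 3: CBCCBCABBCAB ⇒ AB·BC·AB·AB·BC·AB·C·BC·BC·AB·C·BC
    A ↦ C
    B ↦ BC
    C ↦ AB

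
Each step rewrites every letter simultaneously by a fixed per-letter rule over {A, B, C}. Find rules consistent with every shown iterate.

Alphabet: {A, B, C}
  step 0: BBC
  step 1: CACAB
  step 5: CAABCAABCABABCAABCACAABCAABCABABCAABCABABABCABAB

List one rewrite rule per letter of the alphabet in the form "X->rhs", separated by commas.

  step 0 ⇒ step 1: BBC ⇒ CA·CA·B
    B ↦ CA
    C ↦ B
    A ↦ AB  (constrained at step 1)

A->AB, B->CA, C->B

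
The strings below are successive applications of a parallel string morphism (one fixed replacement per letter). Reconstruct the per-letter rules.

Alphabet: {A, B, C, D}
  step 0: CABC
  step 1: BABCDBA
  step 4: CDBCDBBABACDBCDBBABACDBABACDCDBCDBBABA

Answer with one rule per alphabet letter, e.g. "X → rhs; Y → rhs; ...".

A->B, B->CD, C->BA, D->BA

  step 0 ⇒ step 1: CABC ⇒ BA·B·CD·BA
    A ↦ B
    B ↦ CD
    C ↦ BA
    D ↦ BA  (constrained at step 1)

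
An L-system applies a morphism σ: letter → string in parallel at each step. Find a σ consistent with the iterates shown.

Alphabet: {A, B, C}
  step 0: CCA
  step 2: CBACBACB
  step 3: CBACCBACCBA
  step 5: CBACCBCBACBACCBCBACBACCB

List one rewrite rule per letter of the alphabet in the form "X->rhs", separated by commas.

  step 2 ⇒ step 3: CBACBACB ⇒ CB·A·C·CB·A·C·CB·A
    A ↦ C
    B ↦ A
    C ↦ CB

A->C, B->A, C->CB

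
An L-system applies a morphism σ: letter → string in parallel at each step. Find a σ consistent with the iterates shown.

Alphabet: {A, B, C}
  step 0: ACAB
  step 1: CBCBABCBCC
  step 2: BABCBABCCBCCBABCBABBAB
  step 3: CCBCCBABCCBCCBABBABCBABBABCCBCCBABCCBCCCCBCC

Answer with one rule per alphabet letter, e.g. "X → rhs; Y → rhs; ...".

  step 2 ⇒ step 3: BABCBABCCBCCBABCBABBAB ⇒ C·CBC·C·BAB·C·CBC·C·BAB·BAB·C·BAB·BAB·C·CBC·C·BAB·C·CBC·C·C·CBC·C
    A ↦ CBC
    B ↦ C
    C ↦ BAB

A->CBC, B->C, C->BAB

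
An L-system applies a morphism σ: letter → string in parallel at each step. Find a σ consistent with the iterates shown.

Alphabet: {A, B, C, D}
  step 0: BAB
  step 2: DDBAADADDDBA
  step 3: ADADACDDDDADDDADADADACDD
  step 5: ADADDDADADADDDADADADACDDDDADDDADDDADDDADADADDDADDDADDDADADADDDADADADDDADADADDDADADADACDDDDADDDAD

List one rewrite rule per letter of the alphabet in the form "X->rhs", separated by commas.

A->DD, B->AC, C->BA, D->AD

  step 2 ⇒ step 3: DDBAADADDDBA ⇒ AD·AD·AC·DD·DD·AD·DD·AD·AD·AD·AC·DD
    A ↦ DD
    B ↦ AC
    D ↦ AD
    C ↦ BA  (constrained at step 3)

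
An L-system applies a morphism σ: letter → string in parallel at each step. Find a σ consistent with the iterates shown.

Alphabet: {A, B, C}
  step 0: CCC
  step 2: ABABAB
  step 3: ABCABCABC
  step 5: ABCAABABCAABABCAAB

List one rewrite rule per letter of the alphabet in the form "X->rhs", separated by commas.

A->AB, B->C, C->A

  step 2 ⇒ step 3: ABABAB ⇒ AB·C·AB·C·AB·C
    A ↦ AB
    B ↦ C
    C ↦ A  (constrained at step 0)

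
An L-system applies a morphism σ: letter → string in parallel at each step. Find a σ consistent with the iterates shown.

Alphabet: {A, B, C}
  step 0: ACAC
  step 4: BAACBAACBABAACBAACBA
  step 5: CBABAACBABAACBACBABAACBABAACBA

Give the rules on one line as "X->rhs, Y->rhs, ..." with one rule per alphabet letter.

A->BA, B->C, C->A

  step 4 ⇒ step 5: BAACBAACBABAACBAACBA ⇒ C·BA·BA·A·C·BA·BA·A·C·BA·C·BA·BA·A·C·BA·BA·A·C·BA
    A ↦ BA
    B ↦ C
    C ↦ A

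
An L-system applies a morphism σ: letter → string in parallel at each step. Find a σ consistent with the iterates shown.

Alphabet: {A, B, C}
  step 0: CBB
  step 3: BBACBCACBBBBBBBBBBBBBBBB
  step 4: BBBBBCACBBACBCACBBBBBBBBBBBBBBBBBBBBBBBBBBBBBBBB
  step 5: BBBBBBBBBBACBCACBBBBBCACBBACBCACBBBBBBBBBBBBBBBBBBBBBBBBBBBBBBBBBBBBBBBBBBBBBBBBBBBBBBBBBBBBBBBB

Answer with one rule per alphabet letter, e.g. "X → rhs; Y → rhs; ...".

A->BC, B->BB, C->AC

  step 4 ⇒ step 5: BBBBBCACBBACBCACBBBBBBBBBBBBBBBBBBBBBBBBBBBBBBBB ⇒ BB·BB·BB·BB·BB·AC·BC·AC·BB·BB·BC·AC·BB·AC·BC·AC·BB·BB·BB·BB·BB·BB·BB·BB·BB·BB·BB·BB·BB·BB·BB·BB·BB·BB·BB·BB·BB·BB·BB·BB·BB·BB·BB·BB·BB·BB·BB·BB
    A ↦ BC
    B ↦ BB
    C ↦ AC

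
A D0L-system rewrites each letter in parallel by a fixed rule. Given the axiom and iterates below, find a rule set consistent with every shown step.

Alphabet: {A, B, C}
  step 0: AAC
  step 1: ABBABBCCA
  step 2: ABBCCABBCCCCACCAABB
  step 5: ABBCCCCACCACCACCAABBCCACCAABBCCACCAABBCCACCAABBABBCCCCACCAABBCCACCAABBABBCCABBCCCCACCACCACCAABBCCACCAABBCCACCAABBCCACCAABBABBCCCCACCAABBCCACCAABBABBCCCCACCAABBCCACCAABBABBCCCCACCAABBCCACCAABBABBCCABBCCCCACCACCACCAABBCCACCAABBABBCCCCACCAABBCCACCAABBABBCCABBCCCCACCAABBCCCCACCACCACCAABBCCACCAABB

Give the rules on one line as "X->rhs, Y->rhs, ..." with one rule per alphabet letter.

A->ABB, B->C, C->CCA

  step 1 ⇒ step 2: ABBABBCCA ⇒ ABB·C·C·ABB·C·C·CCA·CCA·ABB
    A ↦ ABB
    B ↦ C
    C ↦ CCA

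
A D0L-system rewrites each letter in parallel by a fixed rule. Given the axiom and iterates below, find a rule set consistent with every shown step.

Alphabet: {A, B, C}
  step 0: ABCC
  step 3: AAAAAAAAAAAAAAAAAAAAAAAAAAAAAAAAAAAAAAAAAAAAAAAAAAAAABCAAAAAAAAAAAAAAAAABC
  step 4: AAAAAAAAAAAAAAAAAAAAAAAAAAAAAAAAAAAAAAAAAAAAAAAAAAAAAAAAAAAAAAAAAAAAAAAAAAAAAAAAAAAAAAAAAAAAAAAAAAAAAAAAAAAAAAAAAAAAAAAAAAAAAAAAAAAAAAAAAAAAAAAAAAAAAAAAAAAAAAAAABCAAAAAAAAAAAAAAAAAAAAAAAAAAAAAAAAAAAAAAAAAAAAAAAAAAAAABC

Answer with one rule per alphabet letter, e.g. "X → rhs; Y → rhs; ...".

  step 3 ⇒ step 4: AAAAAAAAAAAAAAAAAAAAAAAAAAAAAAAAAAAAAAAAAAAAAAAAAAAAABCAAAAAAAAAAAAAAAAABC ⇒ AAA·AAA·AAA·AAA·AAA·AAA·AAA·AAA·AAA·AAA·AAA·AAA·AAA·AAA·AAA·AAA·AAA·AAA·AAA·AAA·AAA·AAA·AAA·AAA·AAA·AAA·AAA·AAA·AAA·AAA·AAA·AAA·AAA·AAA·AAA·AAA·AAA·AAA·AAA·AAA·AAA·AAA·AAA·AAA·AAA·AAA·AAA·AAA·AAA·AAA·AAA·AAA·AAA·A·ABC·AAA·AAA·AAA·AAA·AAA·AAA·AAA·AAA·AAA·AAA·AAA·AAA·AAA·AAA·AAA·AAA·AAA·A·ABC
    A ↦ AAA
    B ↦ A
    C ↦ ABC

A->AAA, B->A, C->ABC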